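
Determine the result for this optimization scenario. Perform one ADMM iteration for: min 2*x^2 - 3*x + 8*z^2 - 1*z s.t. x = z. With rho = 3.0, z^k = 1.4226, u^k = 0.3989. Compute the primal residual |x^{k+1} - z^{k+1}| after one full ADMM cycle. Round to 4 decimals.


ADMM iteration with rho = 3.0, z^k = 1.4226, u^k = 0.3989
Step 1: x-update.
Minimize 2*x^2 - 3*x + (3.0/2)*(x - 1.4226 + 0.3989)^2
FOC: (2*2 + 3.0)*x = 3 + 3.0*(1.4226 - 0.3989)
x^{k+1} = 0.8673
Step 2: z-update.
Minimize 8*z^2 - 1*z + (3.0/2)*(0.8673 - z + 0.3989)^2
FOC: (2*8 + 3.0)*z = 1 + 3.0*(0.8673 + 0.3989)
z^{k+1} = 0.2526
Step 3: u-update.
u^{k+1} = 0.3989 + 0.8673 - 0.2526 = 1.0136
Step 4: Primal residual = |0.8673 - 0.2526| = 0.6147


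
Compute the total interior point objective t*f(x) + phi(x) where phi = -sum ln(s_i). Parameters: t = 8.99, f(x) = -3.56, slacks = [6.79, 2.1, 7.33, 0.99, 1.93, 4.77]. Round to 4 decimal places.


Step 1: Compute log-barrier.
ln values: [1.9155, 0.7419, 1.992, -0.0101, 0.6575, 1.5623]
phi = -(1.9155 + 0.7419 + 1.992 - 0.0101 + 0.6575 + 1.5623) = -6.8592
Step 2: Compute augmented objective.
t*f(x) = 8.99*-3.56 = -32.0044
Total = -32.0044 - 6.8592 = -38.8636


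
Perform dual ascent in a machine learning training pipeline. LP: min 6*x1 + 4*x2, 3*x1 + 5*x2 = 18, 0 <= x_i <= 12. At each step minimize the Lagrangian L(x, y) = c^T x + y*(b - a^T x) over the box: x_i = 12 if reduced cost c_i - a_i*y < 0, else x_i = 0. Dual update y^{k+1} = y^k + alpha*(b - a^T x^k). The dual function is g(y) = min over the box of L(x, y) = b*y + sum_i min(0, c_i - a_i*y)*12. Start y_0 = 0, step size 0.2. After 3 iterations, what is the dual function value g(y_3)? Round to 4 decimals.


Dual ascent for LP: min 6*x1 + 4*x2, 3*x1 + 5*x2 = 18, 0 <= x_i <= 12
Step 1: y^k = 0.0, reduced costs: (6.0, 4.0)
  x^k = (0.0, 0.0), subgradient = b - a^T x = 18.0
  y^{k+1} = 0.0 + 0.2*18.0 = 3.6
Step 2: y^k = 3.6, reduced costs: (-4.8, -14.0)
  x^k = (12.0, 12.0), subgradient = b - a^T x = -78.0
  y^{k+1} = 3.6 + 0.2*-78.0 = -12.0
Step 3: y^k = -12.0, reduced costs: (42.0, 64.0)
  x^k = (0.0, 0.0), subgradient = b - a^T x = 18.0
  y^{k+1} = -12.0 + 0.2*18.0 = -8.4
Dual objective at y_3 = -8.4: reduced costs (31.2, 46.0), box minimizer x = (0.0, 0.0)
g(y_3) = b*y + (c1 - a1*y)*x1 + (c2 - a2*y)*x2 = 18*(-8.4) + 31.2*0.0 + 46.0*0.0 = -151.2 + 0.0 + 0.0 = -151.2


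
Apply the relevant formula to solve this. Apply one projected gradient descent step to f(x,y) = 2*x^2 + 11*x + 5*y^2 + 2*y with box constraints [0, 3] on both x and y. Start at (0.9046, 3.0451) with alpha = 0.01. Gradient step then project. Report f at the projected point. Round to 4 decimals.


Step 1: Compute gradient at (0.9046, 3.0451).
grad_x = 2*2*0.9046 + 11 = 14.6184
grad_y = 2*5*3.0451 + 2 = 32.451
Step 2: Gradient step.
x_raw = 0.9046 - 0.01*14.6184 = 0.7584
y_raw = 3.0451 - 0.01*32.451 = 2.7206
Step 3: Project onto [0, 3].
x_proj = clip(0.7584) = 0.7584
y_proj = clip(2.7206) = 2.7206
Step 4: Evaluate f.
f(0.7584, 2.7206) = 51.9422


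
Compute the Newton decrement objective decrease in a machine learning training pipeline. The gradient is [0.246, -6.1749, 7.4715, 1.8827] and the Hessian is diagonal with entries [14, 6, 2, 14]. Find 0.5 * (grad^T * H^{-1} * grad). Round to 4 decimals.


Step 1: H is diagonal, so H^(-1) * g = [0.0176, -1.0292, 3.7358, 0.1345].
Step 2: g^T H^(-1) g = sum_i g_i^2 / H_ii
  = (0.246)^2/14 + (-6.1749)^2/6 + (7.4715)^2/2 + (1.8827)^2/14
  = 0.0043 + 6.3549 + 27.9117 + 0.2532 = 34.5241
Step 3: Objective decrease = 0.5 * g^T H^(-1) g = 17.262


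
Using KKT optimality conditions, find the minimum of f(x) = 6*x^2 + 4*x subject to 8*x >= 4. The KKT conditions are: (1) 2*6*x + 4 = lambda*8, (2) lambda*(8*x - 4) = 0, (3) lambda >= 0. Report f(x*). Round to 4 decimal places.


Step 1: Try lambda = 0 (constraint inactive).
x_unc = -4/(2*6) = -0.3333
Check: 8*-0.3333 = -2.6664 < 4 -- violated!
Step 2: Constraint must be active: 8*x = 4
x* = 4/8 = 0.5
lambda = (2*6*0.5 + 4)/8 = 1.25
Step 3: Compute optimal value.
f(x*) = 6*0.5^2 + 4*0.5 = 3.5


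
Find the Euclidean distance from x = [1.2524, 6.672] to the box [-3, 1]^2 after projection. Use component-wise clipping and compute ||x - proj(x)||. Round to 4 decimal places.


Project each component onto [-3, 1].
clip(1.2524) = 1.0, clip(6.672) = 1.0
Projection = [1.0, 1.0]
Squared diffs: [0.0637, 32.1716]
Distance = sqrt(32.2353) = 5.6776


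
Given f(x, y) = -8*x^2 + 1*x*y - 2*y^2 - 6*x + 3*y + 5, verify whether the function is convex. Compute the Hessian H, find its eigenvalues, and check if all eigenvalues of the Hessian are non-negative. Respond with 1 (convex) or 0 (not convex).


The Hessian of f(x,y) = -8*x^2 + 1*x*y - 2*y^2 - 6*x + 3*y + 5 is:
H = [[-16, 1], [1, -4]]
Trace = -16 - 4 = -20
Determinant = -16*-4 - (1)^2 = 63
Discriminant = (-20)^2 - 4*63 = 148.0
Eigenvalues: lambda_1 = -16.0828, lambda_2 = -3.9172
The function is not convex.

0


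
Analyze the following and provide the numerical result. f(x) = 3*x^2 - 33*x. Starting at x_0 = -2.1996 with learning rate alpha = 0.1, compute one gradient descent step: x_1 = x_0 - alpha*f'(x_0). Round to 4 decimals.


We compute the gradient at x_0 and apply the update.
f'(x) = 6*x - 33
f'(-2.1996) = 6*-2.1996 - 33 = -46.1976
x_1 = -2.1996 - 0.1*-46.1976 = 2.4202


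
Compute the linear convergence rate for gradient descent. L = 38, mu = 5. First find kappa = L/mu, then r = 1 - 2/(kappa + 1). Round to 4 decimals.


Step 1: Compute the condition number.
kappa = L/mu = 38/5 = 7.6
Step 2: Compute the convergence rate.
r = 1 - 2/(kappa + 1) = 1 - 2*mu/(L + mu) = (L - mu)/(L + mu) = 33/43 = 0.7674


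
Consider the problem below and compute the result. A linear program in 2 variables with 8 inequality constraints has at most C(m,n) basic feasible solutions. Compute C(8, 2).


Each vertex corresponds to some choice of n active constraints out of m, so the number of vertices is at most C(m, n) = m! / (n!(m-n)!).
m = 8, n = 2
Numerator: 8 * 7
Denominator: 2! = 2
C(8, 2) = 28


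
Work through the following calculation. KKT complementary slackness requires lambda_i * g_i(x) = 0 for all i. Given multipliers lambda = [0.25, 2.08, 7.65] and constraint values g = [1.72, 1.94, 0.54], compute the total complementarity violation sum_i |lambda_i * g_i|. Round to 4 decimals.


KKT complementary slackness check:
lambda_1 * g_1 = 0.25 * 1.72 = 0.43
lambda_2 * g_2 = 2.08 * 1.94 = 4.0352
lambda_3 * g_3 = 7.65 * 0.54 = 4.131
Total violation = 0.43 + 4.0352 + 4.131 = 8.5962


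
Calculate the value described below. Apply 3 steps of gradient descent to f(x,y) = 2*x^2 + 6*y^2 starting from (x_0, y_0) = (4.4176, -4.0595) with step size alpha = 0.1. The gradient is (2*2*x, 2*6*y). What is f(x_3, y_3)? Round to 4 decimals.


Gradient descent on f(x,y) = 2*x^2 + 6*y^2.
Starting point: (4.4176, -4.0595), alpha = 0.1
Step 1: grad_x = 2*2*4.4176 = 17.6704, grad_y = 2*6*-4.0595 = -48.714
  x_1 = 4.4176 - 0.1*17.6704 = 2.6506
  y_1 = -4.0595 - 0.1*-48.714 = 0.8119
Step 2: grad_x = 2*2*2.6506 = 10.6022, grad_y = 2*6*0.8119 = 9.7428
  x_2 = 2.6506 - 0.1*10.6022 = 1.5903
  y_2 = 0.8119 - 0.1*9.7428 = -0.1624
Step 3: grad_x = 2*2*1.5903 = 6.3613, grad_y = 2*6*-0.1624 = -1.9486
  x_3 = 1.5903 - 0.1*6.3613 = 0.9542
  y_3 = -0.1624 - 0.1*-1.9486 = 0.0325
f(0.9542, 0.0325) = 2*0.9542^2 + 6*0.0325^2 = 1.8273


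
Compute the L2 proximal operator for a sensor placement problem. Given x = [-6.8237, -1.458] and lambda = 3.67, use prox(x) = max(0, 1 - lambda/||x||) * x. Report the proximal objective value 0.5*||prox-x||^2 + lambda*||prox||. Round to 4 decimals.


Step 1: Compute ||x||.
||x|| = 6.9777
Step 2: Compute scaling factor.
scale = max(0, 1 - 3.67/6.9777) = 0.474
Step 3: prox(x) = [-3.2347, -0.6912]
||prox(x)|| = 3.3077
Step 4: Proximal objective.
0.5*||prox-x||^2 = 6.7345
lambda*||prox|| = 12.1393
Total = 18.8738


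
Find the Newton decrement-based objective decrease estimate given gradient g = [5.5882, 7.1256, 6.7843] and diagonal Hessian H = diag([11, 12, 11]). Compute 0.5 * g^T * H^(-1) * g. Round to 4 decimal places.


Step 1: H is diagonal, so H^(-1) * g = [0.508, 0.5938, 0.6168].
Step 2: g^T H^(-1) g = sum_i g_i^2 / H_ii
  = (5.5882)^2/11 + (7.1256)^2/12 + (6.7843)^2/11
  = 2.8389 + 4.2312 + 4.1842 = 11.2543
Step 3: Objective decrease = 0.5 * g^T H^(-1) g = 5.6272


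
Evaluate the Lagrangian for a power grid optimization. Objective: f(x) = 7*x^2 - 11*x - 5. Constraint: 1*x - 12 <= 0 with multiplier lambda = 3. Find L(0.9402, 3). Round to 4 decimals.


Step 1: Evaluate f(x).
f(0.9402) = 7*0.9402^2 - 11*0.9402 - 5 = -9.1544
Step 2: Evaluate g(x).
g(0.9402) = 1*0.9402 - 12 = -11.0598
Step 3: Compute Lagrangian.
L = -9.1544 + 3*-11.0598 = -42.3338


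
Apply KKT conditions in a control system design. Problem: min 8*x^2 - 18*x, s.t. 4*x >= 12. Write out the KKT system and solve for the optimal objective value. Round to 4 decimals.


Step 1: Try lambda = 0 (constraint inactive).
x_unc = 18/(2*8) = 1.125
Check: 4*1.125 = 4.5 < 12 -- violated!
Step 2: Constraint must be active: 4*x = 12
x* = 12/4 = 3.0
lambda = (2*8*3.0 - 18)/4 = 7.5
Step 3: Compute optimal value.
f(x*) = 8*3.0^2 - 18*3.0 = 18.0


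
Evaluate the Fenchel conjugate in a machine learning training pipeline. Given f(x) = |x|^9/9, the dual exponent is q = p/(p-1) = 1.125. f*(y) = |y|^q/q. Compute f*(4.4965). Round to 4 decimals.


The conjugate exponent q satisfies 1/p + 1/q = 1.
p = 9, so q = 9/(9 - 1) = 1.125
|y|^q = 4.4965^1.125 = 5.4261
f*(4.4965) = 5.4261 / 1.125 = 4.8232


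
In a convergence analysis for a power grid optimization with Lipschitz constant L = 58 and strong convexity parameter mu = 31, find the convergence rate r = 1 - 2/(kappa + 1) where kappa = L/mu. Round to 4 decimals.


Step 1: Compute the condition number.
kappa = L/mu = 58/31 = 1.871
Step 2: Compute the convergence rate.
r = 1 - 2/(kappa + 1) = 1 - 2*mu/(L + mu) = (L - mu)/(L + mu) = 27/89 = 0.3034


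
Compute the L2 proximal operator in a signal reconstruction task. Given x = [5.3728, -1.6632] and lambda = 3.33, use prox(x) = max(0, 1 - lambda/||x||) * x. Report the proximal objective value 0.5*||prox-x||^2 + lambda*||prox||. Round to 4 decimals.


Step 1: Compute ||x||.
||x|| = 5.6243
Step 2: Compute scaling factor.
scale = max(0, 1 - 3.33/5.6243) = 0.4079
Step 3: prox(x) = [2.1917, -0.6785]
||prox(x)|| = 2.2943
Step 4: Proximal objective.
0.5*||prox-x||^2 = 5.5445
lambda*||prox|| = 7.64
Total = 13.1846


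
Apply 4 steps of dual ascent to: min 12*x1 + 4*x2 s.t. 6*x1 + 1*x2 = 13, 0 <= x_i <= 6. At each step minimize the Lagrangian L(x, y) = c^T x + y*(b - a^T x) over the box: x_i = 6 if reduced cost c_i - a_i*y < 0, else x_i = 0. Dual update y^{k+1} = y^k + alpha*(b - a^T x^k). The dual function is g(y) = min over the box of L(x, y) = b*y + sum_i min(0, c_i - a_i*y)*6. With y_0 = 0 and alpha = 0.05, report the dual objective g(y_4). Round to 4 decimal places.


Dual ascent for LP: min 12*x1 + 4*x2, 6*x1 + 1*x2 = 13, 0 <= x_i <= 6
Step 1: y^k = 0.0, reduced costs: (12.0, 4.0)
  x^k = (0.0, 0.0), subgradient = b - a^T x = 13.0
  y^{k+1} = 0.0 + 0.05*13.0 = 0.65
Step 2: y^k = 0.65, reduced costs: (8.1, 3.35)
  x^k = (0.0, 0.0), subgradient = b - a^T x = 13.0
  y^{k+1} = 0.65 + 0.05*13.0 = 1.3
Step 3: y^k = 1.3, reduced costs: (4.2, 2.7)
  x^k = (0.0, 0.0), subgradient = b - a^T x = 13.0
  y^{k+1} = 1.3 + 0.05*13.0 = 1.95
Step 4: y^k = 1.95, reduced costs: (0.3, 2.05)
  x^k = (0.0, 0.0), subgradient = b - a^T x = 13.0
  y^{k+1} = 1.95 + 0.05*13.0 = 2.6
Dual objective at y_4 = 2.6: reduced costs (-3.6, 1.4), box minimizer x = (6.0, 0.0)
g(y_4) = b*y + (c1 - a1*y)*x1 + (c2 - a2*y)*x2 = 13*2.6 + (-3.6)*6.0 + 1.4*0.0 = 33.8 - 21.6 + 0.0 = 12.2


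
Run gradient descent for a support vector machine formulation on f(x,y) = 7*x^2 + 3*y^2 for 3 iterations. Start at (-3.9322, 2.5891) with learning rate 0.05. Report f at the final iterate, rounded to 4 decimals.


Gradient descent on f(x,y) = 7*x^2 + 3*y^2.
Starting point: (-3.9322, 2.5891), alpha = 0.05
Step 1: grad_x = 2*7*-3.9322 = -55.0508, grad_y = 2*3*2.5891 = 15.5346
  x_1 = -3.9322 - 0.05*-55.0508 = -1.1797
  y_1 = 2.5891 - 0.05*15.5346 = 1.8124
Step 2: grad_x = 2*7*-1.1797 = -16.5152, grad_y = 2*3*1.8124 = 10.8742
  x_2 = -1.1797 - 0.05*-16.5152 = -0.3539
  y_2 = 1.8124 - 0.05*10.8742 = 1.2687
Step 3: grad_x = 2*7*-0.3539 = -4.9546, grad_y = 2*3*1.2687 = 7.612
  x_3 = -0.3539 - 0.05*-4.9546 = -0.1062
  y_3 = 1.2687 - 0.05*7.612 = 0.8881
f(-0.1062, 0.8881) = 7*(-0.1062)^2 + 3*0.8881^2 = 2.4449


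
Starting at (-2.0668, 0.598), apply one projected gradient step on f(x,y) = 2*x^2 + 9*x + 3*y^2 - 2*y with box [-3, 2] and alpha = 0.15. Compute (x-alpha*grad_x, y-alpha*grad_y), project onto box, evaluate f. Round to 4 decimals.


Step 1: Compute gradient at (-2.0668, 0.598).
grad_x = 2*2*-2.0668 + 9 = 0.7328
grad_y = 2*3*0.598 - 2 = 1.588
Step 2: Gradient step.
x_raw = -2.0668 - 0.15*0.7328 = -2.1767
y_raw = 0.598 - 0.15*1.588 = 0.3598
Step 3: Project onto [-3, 2].
x_proj = clip(-2.1767) = -2.1767
y_proj = clip(0.3598) = 0.3598
Step 4: Evaluate f.
f(-2.1767, 0.3598) = -10.4455


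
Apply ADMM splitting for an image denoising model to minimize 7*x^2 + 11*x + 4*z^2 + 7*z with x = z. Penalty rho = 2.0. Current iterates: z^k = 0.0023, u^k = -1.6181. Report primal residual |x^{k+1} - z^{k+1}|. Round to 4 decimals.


ADMM iteration with rho = 2.0, z^k = 0.0023, u^k = -1.6181
Step 1: x-update.
Minimize 7*x^2 + 11*x + (2.0/2)*(x - 0.0023 - 1.6181)^2
FOC: (2*7 + 2.0)*x = -11 + 2.0*(0.0023 + 1.6181)
x^{k+1} = -0.485
Step 2: z-update.
Minimize 4*z^2 + 7*z + (2.0/2)*(-0.485 - z - 1.6181)^2
FOC: (2*4 + 2.0)*z = -7 + 2.0*(-0.485 - 1.6181)
z^{k+1} = -1.1206
Step 3: u-update.
u^{k+1} = -1.6181 - 0.485 + 1.1206 = -0.9824
Step 4: Primal residual = |-0.485 + 1.1206| = 0.6357


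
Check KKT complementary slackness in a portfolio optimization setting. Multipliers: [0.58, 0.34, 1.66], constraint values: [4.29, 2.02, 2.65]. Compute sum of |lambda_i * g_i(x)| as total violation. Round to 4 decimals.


KKT complementary slackness check:
lambda_1 * g_1 = 0.58 * 4.29 = 2.4882
lambda_2 * g_2 = 0.34 * 2.02 = 0.6868
lambda_3 * g_3 = 1.66 * 2.65 = 4.399
Total violation = 2.4882 + 0.6868 + 4.399 = 7.574


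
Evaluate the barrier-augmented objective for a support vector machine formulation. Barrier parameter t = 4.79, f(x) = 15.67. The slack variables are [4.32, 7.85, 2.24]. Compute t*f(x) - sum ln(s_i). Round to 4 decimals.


Step 1: Compute log-barrier.
ln values: [1.4633, 2.0605, 0.8065]
phi = -(1.4633 + 2.0605 + 0.8065) = -4.3302
Step 2: Compute augmented objective.
t*f(x) = 4.79*15.67 = 75.0593
Total = 75.0593 - 4.3302 = 70.7291


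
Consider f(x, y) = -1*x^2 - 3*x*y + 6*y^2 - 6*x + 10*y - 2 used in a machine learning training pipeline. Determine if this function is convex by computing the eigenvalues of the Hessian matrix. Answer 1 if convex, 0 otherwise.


The Hessian of f(x,y) = -1*x^2 - 3*x*y + 6*y^2 - 6*x + 10*y - 2 is:
H = [[-2, -3], [-3, 12]]
Trace = -2 + 12 = 10
Determinant = -2*12 - (-3)^2 = -33
Discriminant = (10)^2 - 4*-33 = 232.0
Eigenvalues: lambda_1 = -2.6158, lambda_2 = 12.6158
The function is not convex.

0


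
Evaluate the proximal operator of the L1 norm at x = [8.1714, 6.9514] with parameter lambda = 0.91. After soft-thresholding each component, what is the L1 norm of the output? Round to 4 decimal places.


Soft-thresholding with lambda = 0.91:
prox(8.1714) = sign(8.1714)*max(|8.1714| - 0.91, 0) = 7.2614
prox(6.9514) = sign(6.9514)*max(|6.9514| - 0.91, 0) = 6.0414
prox(x) = [7.2614, 6.0414]
||prox(x)||_1 = 7.2614 + 6.0414 = 13.3028


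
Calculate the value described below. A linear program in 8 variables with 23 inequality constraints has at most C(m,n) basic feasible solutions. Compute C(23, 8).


Each vertex corresponds to some choice of n active constraints out of m, so the number of vertices is at most C(m, n) = m! / (n!(m-n)!).
m = 23, n = 8
Numerator: 23 * 22 * 21 * 20 * 19 * 18 * 17 * 16
Denominator: 8! = 40320
C(23, 8) = 490314


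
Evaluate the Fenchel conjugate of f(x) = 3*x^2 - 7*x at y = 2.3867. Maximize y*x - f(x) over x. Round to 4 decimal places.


f*(y) = sup_x {y*x - a*x^2 - b*x} = sup_x {(y-b)*x - a*x^2}
FOC: (y - b) - 2a*x = 0 => x* = (y - b)/(2a)
x* = (2.3867 + 7)/(2*3) = 1.5645
f*(2.3867) = (y-b)^2/(4a) = (2.3867 + 7)^2/(4*3)
= 88.1101/12 = 7.3425


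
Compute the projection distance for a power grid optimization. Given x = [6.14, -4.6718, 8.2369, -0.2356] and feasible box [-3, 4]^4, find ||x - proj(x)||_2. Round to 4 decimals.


Project each component onto [-3, 4].
clip(6.14) = 4.0, clip(-4.6718) = -3.0, clip(8.2369) = 4.0, clip(-0.2356) = -0.2356
Projection = [4.0, -3.0, 4.0, -0.2356]
Squared diffs: [4.5796, 2.7949, 17.9513, 0.0]
Distance = sqrt(25.3258) = 5.0325


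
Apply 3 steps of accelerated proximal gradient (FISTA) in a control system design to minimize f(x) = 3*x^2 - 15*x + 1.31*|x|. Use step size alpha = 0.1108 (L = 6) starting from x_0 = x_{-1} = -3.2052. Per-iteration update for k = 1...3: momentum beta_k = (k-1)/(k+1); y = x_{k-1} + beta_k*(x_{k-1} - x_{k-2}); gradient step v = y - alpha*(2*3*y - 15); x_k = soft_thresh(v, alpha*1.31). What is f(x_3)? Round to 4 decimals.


FISTA on f(x) = 3*x^2 - 15*x + 1.31*|x|
L = 6, alpha = 0.1108
Iteration 1: beta = 0.0, y = -3.2052 + 0.0*(-3.2052 + 3.2052) = -3.2052
  grad(y) = -34.2312, v = y - alpha*grad = 0.5876
  prox(v) = soft_thresh(0.5876, 0.1451) = 0.4425
Iteration 2: beta = 0.3333, y = 0.4425 + 0.3333*(0.4425 + 3.2052) = 1.6584
  grad(y) = -5.0498, v = y - alpha*grad = 2.2179
  prox(v) = soft_thresh(2.2179, 0.1451) = 2.0727
Iteration 3: beta = 0.5, y = 2.0727 + 0.5*(2.0727 - 0.4425) = 2.8879
  grad(y) = 2.3272, v = y - alpha*grad = 2.63
  prox(v) = soft_thresh(2.63, 0.1451) = 2.4849
f(x_3) = 3*2.4849^2 - 15*2.4849 + 1.31*|2.4849| = -15.4941


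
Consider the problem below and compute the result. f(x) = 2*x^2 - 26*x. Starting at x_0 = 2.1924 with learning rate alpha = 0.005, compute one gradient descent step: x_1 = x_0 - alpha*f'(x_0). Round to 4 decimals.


We compute the gradient at x_0 and apply the update.
f'(x) = 4*x - 26
f'(2.1924) = 4*2.1924 - 26 = -17.2304
x_1 = 2.1924 - 0.005*-17.2304 = 2.2786


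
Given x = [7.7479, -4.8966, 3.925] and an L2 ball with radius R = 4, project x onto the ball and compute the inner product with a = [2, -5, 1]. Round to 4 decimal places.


Step 1: Compute ||x|| (intermediates to 6 decimals).
||x|| = sqrt(7.7479^2 + (-4.8966)^2 + 3.925^2) = 9.97057
Step 2: Project.
Since ||x|| > R, scale = R/||x|| = 4/9.97057 = 0.401181, proj(x) = scale * x
proj(x) = [3.10831, -1.964423, 1.574635]
Step 3: Dot product.
a^T * proj(x) = 2*3.10831 - 5*(-1.964423) + 1*1.574635 = 17.6134


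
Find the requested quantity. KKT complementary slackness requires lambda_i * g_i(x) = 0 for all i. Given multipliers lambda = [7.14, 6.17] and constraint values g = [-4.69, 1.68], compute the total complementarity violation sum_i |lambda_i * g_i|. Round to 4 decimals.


KKT complementary slackness check:
lambda_1 * g_1 = 7.14 * -4.69 = -33.4866
lambda_2 * g_2 = 6.17 * 1.68 = 10.3656
Total violation = 33.4866 + 10.3656 = 43.8522


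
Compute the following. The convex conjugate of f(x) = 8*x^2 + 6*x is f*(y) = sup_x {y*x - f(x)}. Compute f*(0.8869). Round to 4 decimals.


f*(y) = sup_x {y*x - a*x^2 - b*x} = sup_x {(y-b)*x - a*x^2}
FOC: (y - b) - 2a*x = 0 => x* = (y - b)/(2a)
x* = (0.8869 - 6)/(2*8) = -0.3196
f*(0.8869) = (y-b)^2/(4a) = (0.8869 - 6)^2/(4*8)
= 26.1438/32 = 0.817


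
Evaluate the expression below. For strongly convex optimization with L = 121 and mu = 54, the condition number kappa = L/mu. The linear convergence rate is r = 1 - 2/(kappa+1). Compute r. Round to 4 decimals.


Step 1: Compute the condition number.
kappa = L/mu = 121/54 = 2.2407
Step 2: Compute the convergence rate.
r = 1 - 2/(kappa + 1) = 1 - 2*mu/(L + mu) = (L - mu)/(L + mu) = 67/175 = 0.3829


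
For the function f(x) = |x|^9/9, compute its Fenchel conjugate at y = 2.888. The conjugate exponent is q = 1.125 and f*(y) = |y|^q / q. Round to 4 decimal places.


The conjugate exponent q satisfies 1/p + 1/q = 1.
p = 9, so q = 9/(9 - 1) = 1.125
|y|^q = 2.888^1.125 = 3.2974
f*(2.888) = 3.2974 / 1.125 = 2.931


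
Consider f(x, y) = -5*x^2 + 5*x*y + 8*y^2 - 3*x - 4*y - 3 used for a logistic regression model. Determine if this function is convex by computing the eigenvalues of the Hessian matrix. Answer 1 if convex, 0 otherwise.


The Hessian of f(x,y) = -5*x^2 + 5*x*y + 8*y^2 - 3*x - 4*y - 3 is:
H = [[-10, 5], [5, 16]]
Trace = -10 + 16 = 6
Determinant = -10*16 - (5)^2 = -185
Discriminant = (6)^2 - 4*-185 = 776.0
Eigenvalues: lambda_1 = -10.9284, lambda_2 = 16.9284
The function is not convex.

0


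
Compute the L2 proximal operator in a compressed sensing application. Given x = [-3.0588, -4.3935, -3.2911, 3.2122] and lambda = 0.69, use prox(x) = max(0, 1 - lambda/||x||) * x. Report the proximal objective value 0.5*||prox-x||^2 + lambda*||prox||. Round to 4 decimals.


Step 1: Compute ||x||.
||x|| = 7.0575
Step 2: Compute scaling factor.
scale = max(0, 1 - 0.69/7.0575) = 0.9022
Step 3: prox(x) = [-2.7597, -3.964, -2.9693, 2.8981]
||prox(x)|| = 6.3675
Step 4: Proximal objective.
0.5*||prox-x||^2 = 0.2381
lambda*||prox|| = 4.3936
Total = 4.6316


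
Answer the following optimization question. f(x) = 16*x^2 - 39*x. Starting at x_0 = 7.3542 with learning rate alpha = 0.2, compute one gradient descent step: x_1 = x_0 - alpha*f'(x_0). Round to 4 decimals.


We compute the gradient at x_0 and apply the update.
f'(x) = 32*x - 39
f'(7.3542) = 32*7.3542 - 39 = 196.3344
x_1 = 7.3542 - 0.2*196.3344 = -31.9127


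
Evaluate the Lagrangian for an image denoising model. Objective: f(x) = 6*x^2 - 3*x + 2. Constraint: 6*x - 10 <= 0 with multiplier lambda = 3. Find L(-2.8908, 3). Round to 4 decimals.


Step 1: Evaluate f(x).
f(-2.8908) = 6*(-2.8908)^2 - 3*(-2.8908) + 2 = 60.8127
Step 2: Evaluate g(x).
g(-2.8908) = 6*-2.8908 - 10 = -27.3448
Step 3: Compute Lagrangian.
L = 60.8127 + 3*-27.3448 = -21.2217


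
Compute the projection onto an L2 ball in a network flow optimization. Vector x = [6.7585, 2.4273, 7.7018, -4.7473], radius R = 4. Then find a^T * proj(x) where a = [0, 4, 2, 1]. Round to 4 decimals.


Step 1: Compute ||x|| (intermediates to 6 decimals).
||x|| = sqrt(6.7585^2 + 2.4273^2 + 7.7018^2 + (-4.7473)^2) = 11.550917
Step 2: Project.
Since ||x|| > R, scale = R/||x|| = 4/11.550917 = 0.346293, proj(x) = scale * x
proj(x) = [2.340421, 0.840557, 2.667079, -1.643957]
Step 3: Dot product.
a^T * proj(x) = 0*2.340421 + 4*0.840557 + 2*2.667079 + 1*(-1.643957) = 7.0524


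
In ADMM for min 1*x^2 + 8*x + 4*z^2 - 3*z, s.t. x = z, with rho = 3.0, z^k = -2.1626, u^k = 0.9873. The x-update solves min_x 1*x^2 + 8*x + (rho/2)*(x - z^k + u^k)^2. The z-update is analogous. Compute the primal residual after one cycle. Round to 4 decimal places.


ADMM iteration with rho = 3.0, z^k = -2.1626, u^k = 0.9873
Step 1: x-update.
Minimize 1*x^2 + 8*x + (3.0/2)*(x + 2.1626 + 0.9873)^2
FOC: (2*1 + 3.0)*x = -8 + 3.0*(-2.1626 - 0.9873)
x^{k+1} = -3.4899
Step 2: z-update.
Minimize 4*z^2 - 3*z + (3.0/2)*(-3.4899 - z + 0.9873)^2
FOC: (2*4 + 3.0)*z = 3 + 3.0*(-3.4899 + 0.9873)
z^{k+1} = -0.4098
Step 3: u-update.
u^{k+1} = 0.9873 - 3.4899 + 0.4098 = -2.0928
Step 4: Primal residual = |-3.4899 + 0.4098| = 3.0801


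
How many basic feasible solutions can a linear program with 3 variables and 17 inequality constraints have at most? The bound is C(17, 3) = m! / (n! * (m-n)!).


Each vertex corresponds to some choice of n active constraints out of m, so the number of vertices is at most C(m, n) = m! / (n!(m-n)!).
m = 17, n = 3
Numerator: 17 * 16 * 15
Denominator: 3! = 6
C(17, 3) = 680


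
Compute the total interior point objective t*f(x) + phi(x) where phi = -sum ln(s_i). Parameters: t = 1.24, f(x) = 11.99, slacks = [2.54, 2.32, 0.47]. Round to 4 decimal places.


Step 1: Compute log-barrier.
ln values: [0.9322, 0.8416, -0.755]
phi = -(0.9322 + 0.8416 - 0.755) = -1.0187
Step 2: Compute augmented objective.
t*f(x) = 1.24*11.99 = 14.8676
Total = 14.8676 - 1.0187 = 13.8489


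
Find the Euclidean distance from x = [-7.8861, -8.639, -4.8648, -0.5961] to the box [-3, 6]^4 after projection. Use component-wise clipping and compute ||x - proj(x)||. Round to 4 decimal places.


Project each component onto [-3, 6].
clip(-7.8861) = -3.0, clip(-8.639) = -3.0, clip(-4.8648) = -3.0, clip(-0.5961) = -0.5961
Projection = [-3.0, -3.0, -3.0, -0.5961]
Squared diffs: [23.874, 31.7983, 3.4775, 0.0]
Distance = sqrt(59.1498) = 7.6909


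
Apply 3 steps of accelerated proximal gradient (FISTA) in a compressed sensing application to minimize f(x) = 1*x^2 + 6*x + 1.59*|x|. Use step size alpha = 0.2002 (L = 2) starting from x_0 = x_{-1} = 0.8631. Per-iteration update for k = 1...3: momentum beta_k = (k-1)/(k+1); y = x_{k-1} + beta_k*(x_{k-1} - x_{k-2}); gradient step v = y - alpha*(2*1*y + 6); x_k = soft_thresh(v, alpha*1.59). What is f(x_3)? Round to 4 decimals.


FISTA on f(x) = 1*x^2 + 6*x + 1.59*|x|
L = 2, alpha = 0.2002
Iteration 1: beta = 0.0, y = 0.8631 + 0.0*(0.8631 - 0.8631) = 0.8631
  grad(y) = 7.7262, v = y - alpha*grad = -0.6837
  prox(v) = soft_thresh(-0.6837, 0.3183) = -0.3654
Iteration 2: beta = 0.3333, y = -0.3654 + 0.3333*(-0.3654 - 0.8631) = -0.7749
  grad(y) = 4.4503, v = y - alpha*grad = -1.6658
  prox(v) = soft_thresh(-1.6658, 0.3183) = -1.3475
Iteration 3: beta = 0.5, y = -1.3475 + 0.5*(-1.3475 + 0.3654) = -1.8385
  grad(y) = 2.3229, v = y - alpha*grad = -2.3036
  prox(v) = soft_thresh(-2.3036, 0.3183) = -1.9853
f(x_3) = 1*(-1.9853)^2 + 6*(-1.9853) + 1.59*|-1.9853| = -4.8137


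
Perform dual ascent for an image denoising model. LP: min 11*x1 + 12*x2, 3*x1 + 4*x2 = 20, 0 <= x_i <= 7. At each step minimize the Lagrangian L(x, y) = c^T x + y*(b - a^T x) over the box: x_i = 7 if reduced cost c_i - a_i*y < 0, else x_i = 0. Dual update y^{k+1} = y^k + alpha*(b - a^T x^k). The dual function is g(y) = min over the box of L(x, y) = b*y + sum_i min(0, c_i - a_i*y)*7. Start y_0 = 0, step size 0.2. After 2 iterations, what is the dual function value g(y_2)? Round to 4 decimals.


Dual ascent for LP: min 11*x1 + 12*x2, 3*x1 + 4*x2 = 20, 0 <= x_i <= 7
Step 1: y^k = 0.0, reduced costs: (11.0, 12.0)
  x^k = (0.0, 0.0), subgradient = b - a^T x = 20.0
  y^{k+1} = 0.0 + 0.2*20.0 = 4.0
Step 2: y^k = 4.0, reduced costs: (-1.0, -4.0)
  x^k = (7.0, 7.0), subgradient = b - a^T x = -29.0
  y^{k+1} = 4.0 + 0.2*-29.0 = -1.8
Dual objective at y_2 = -1.8: reduced costs (16.4, 19.2), box minimizer x = (0.0, 0.0)
g(y_2) = b*y + (c1 - a1*y)*x1 + (c2 - a2*y)*x2 = 20*(-1.8) + 16.4*0.0 + 19.2*0.0 = -36.0 + 0.0 + 0.0 = -36.0


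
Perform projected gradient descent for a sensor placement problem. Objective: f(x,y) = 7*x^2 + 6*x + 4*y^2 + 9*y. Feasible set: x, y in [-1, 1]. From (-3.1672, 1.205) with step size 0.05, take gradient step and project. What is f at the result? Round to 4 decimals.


Step 1: Compute gradient at (-3.1672, 1.205).
grad_x = 2*7*-3.1672 + 6 = -38.3408
grad_y = 2*4*1.205 + 9 = 18.64
Step 2: Gradient step.
x_raw = -3.1672 - 0.05*-38.3408 = -1.2502
y_raw = 1.205 - 0.05*18.64 = 0.273
Step 3: Project onto [-1, 1].
x_proj = clip(-1.2502) = -1.0
y_proj = clip(0.273) = 0.273
Step 4: Evaluate f.
f(-1.0, 0.273) = 3.7551


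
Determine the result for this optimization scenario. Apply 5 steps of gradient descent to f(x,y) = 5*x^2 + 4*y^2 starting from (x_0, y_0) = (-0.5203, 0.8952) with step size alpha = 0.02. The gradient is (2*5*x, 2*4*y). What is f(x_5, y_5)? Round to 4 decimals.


Gradient descent on f(x,y) = 5*x^2 + 4*y^2.
Starting point: (-0.5203, 0.8952), alpha = 0.02
Step 1: grad_x = 2*5*-0.5203 = -5.203, grad_y = 2*4*0.8952 = 7.1616
  x_1 = -0.5203 - 0.02*-5.203 = -0.4162
  y_1 = 0.8952 - 0.02*7.1616 = 0.752
Step 2: grad_x = 2*5*-0.4162 = -4.1624, grad_y = 2*4*0.752 = 6.0157
  x_2 = -0.4162 - 0.02*-4.1624 = -0.333
  y_2 = 0.752 - 0.02*6.0157 = 0.6317
Step 3: grad_x = 2*5*-0.333 = -3.3299, grad_y = 2*4*0.6317 = 5.0532
  x_3 = -0.333 - 0.02*-3.3299 = -0.2664
  y_3 = 0.6317 - 0.02*5.0532 = 0.5306
Step 4: grad_x = 2*5*-0.2664 = -2.6639, grad_y = 2*4*0.5306 = 4.2447
  x_4 = -0.2664 - 0.02*-2.6639 = -0.2131
  y_4 = 0.5306 - 0.02*4.2447 = 0.4457
Step 5: grad_x = 2*5*-0.2131 = -2.1311, grad_y = 2*4*0.4457 = 3.5656
  x_5 = -0.2131 - 0.02*-2.1311 = -0.1705
  y_5 = 0.4457 - 0.02*3.5656 = 0.3744
f(-0.1705, 0.3744) = 5*(-0.1705)^2 + 4*0.3744^2 = 0.706


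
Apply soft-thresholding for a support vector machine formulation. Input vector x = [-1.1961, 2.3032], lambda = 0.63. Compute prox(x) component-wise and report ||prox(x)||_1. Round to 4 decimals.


Soft-thresholding with lambda = 0.63:
prox(-1.1961) = sign(-1.1961)*max(|-1.1961| - 0.63, 0) = -0.5661
prox(2.3032) = sign(2.3032)*max(|2.3032| - 0.63, 0) = 1.6732
prox(x) = [-0.5661, 1.6732]
||prox(x)||_1 = 0.5661 + 1.6732 = 2.2393


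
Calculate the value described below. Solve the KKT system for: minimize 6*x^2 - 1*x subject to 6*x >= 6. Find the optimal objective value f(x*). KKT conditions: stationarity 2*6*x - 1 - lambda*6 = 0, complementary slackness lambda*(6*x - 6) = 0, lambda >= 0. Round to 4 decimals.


Step 1: Try lambda = 0 (constraint inactive).
x_unc = 1/(2*6) = 0.0833
Check: 6*0.0833 = 0.4998 < 6 -- violated!
Step 2: Constraint must be active: 6*x = 6
x* = 6/6 = 1.0
lambda = (2*6*1.0 - 1)/6 = 1.8333
Step 3: Compute optimal value.
f(x*) = 6*1.0^2 - 1*1.0 = 5.0


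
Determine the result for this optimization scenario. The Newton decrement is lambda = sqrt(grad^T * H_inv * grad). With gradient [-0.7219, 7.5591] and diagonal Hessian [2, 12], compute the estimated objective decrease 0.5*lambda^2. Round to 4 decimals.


Step 1: H is diagonal, so H^(-1) * g = [-0.361, 0.6299].
Step 2: g^T H^(-1) g = sum_i g_i^2 / H_ii
  = (-0.7219)^2/2 + (7.5591)^2/12
  = 0.2606 + 4.7617 = 5.0222
Step 3: Objective decrease = 0.5 * g^T H^(-1) g = 2.5111


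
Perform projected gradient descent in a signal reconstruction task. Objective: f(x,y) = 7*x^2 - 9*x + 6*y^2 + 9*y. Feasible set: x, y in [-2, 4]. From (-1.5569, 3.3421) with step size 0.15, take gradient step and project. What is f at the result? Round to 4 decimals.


Step 1: Compute gradient at (-1.5569, 3.3421).
grad_x = 2*7*-1.5569 - 9 = -30.7966
grad_y = 2*6*3.3421 + 9 = 49.1052
Step 2: Gradient step.
x_raw = -1.5569 - 0.15*-30.7966 = 3.0626
y_raw = 3.3421 - 0.15*49.1052 = -4.0237
Step 3: Project onto [-2, 4].
x_proj = clip(3.0626) = 3.0626
y_proj = clip(-4.0237) = -2.0
Step 4: Evaluate f.
f(3.0626, -2.0) = 44.0929


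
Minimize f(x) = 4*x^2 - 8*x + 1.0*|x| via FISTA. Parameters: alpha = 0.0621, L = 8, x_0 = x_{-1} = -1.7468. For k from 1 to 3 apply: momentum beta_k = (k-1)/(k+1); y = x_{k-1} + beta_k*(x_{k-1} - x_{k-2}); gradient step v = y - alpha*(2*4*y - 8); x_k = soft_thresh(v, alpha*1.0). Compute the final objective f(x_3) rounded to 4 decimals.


FISTA on f(x) = 4*x^2 - 8*x + 1.0*|x|
L = 8, alpha = 0.0621
Iteration 1: beta = 0.0, y = -1.7468 + 0.0*(-1.7468 + 1.7468) = -1.7468
  grad(y) = -21.9744, v = y - alpha*grad = -0.3822
  prox(v) = soft_thresh(-0.3822, 0.0621) = -0.3201
Iteration 2: beta = 0.3333, y = -0.3201 + 0.3333*(-0.3201 + 1.7468) = 0.1555
  grad(y) = -6.7562, v = y - alpha*grad = 0.575
  prox(v) = soft_thresh(0.575, 0.0621) = 0.5129
Iteration 3: beta = 0.5, y = 0.5129 + 0.5*(0.5129 + 0.3201) = 0.9295
  grad(y) = -0.5644, v = y - alpha*grad = 0.9645
  prox(v) = soft_thresh(0.9645, 0.0621) = 0.9024
f(x_3) = 4*0.9024^2 - 8*0.9024 + 1.0*|0.9024| = -3.0595


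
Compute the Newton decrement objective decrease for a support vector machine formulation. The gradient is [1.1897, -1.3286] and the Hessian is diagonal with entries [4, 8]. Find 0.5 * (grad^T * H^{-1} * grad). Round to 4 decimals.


Step 1: H is diagonal, so H^(-1) * g = [0.2974, -0.1661].
Step 2: g^T H^(-1) g = sum_i g_i^2 / H_ii
  = (1.1897)^2/4 + (-1.3286)^2/8
  = 0.3538 + 0.2206 = 0.5745
Step 3: Objective decrease = 0.5 * g^T H^(-1) g = 0.2872


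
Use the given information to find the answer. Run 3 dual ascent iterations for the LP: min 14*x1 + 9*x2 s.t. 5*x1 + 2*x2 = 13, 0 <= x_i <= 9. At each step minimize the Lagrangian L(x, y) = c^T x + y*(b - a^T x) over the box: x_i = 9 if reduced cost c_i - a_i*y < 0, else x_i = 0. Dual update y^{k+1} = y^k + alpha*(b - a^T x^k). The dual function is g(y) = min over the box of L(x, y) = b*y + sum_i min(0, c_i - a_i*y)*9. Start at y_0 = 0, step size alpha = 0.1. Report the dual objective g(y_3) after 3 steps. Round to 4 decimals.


Dual ascent for LP: min 14*x1 + 9*x2, 5*x1 + 2*x2 = 13, 0 <= x_i <= 9
Step 1: y^k = 0.0, reduced costs: (14.0, 9.0)
  x^k = (0.0, 0.0), subgradient = b - a^T x = 13.0
  y^{k+1} = 0.0 + 0.1*13.0 = 1.3
Step 2: y^k = 1.3, reduced costs: (7.5, 6.4)
  x^k = (0.0, 0.0), subgradient = b - a^T x = 13.0
  y^{k+1} = 1.3 + 0.1*13.0 = 2.6
Step 3: y^k = 2.6, reduced costs: (1.0, 3.8)
  x^k = (0.0, 0.0), subgradient = b - a^T x = 13.0
  y^{k+1} = 2.6 + 0.1*13.0 = 3.9
Dual objective at y_3 = 3.9: reduced costs (-5.5, 1.2), box minimizer x = (9.0, 0.0)
g(y_3) = b*y + (c1 - a1*y)*x1 + (c2 - a2*y)*x2 = 13*3.9 + (-5.5)*9.0 + 1.2*0.0 = 50.7 - 49.5 + 0.0 = 1.2


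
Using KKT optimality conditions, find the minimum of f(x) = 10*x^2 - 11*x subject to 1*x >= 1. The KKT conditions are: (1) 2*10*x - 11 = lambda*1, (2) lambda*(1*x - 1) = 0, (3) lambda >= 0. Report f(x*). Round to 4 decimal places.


Step 1: Try lambda = 0 (constraint inactive).
x_unc = 11/(2*10) = 0.55
Check: 1*0.55 = 0.55 < 1 -- violated!
Step 2: Constraint must be active: 1*x = 1
x* = 1/1 = 1.0
lambda = (2*10*1.0 - 11)/1 = 9.0
Step 3: Compute optimal value.
f(x*) = 10*1.0^2 - 11*1.0 = -1.0


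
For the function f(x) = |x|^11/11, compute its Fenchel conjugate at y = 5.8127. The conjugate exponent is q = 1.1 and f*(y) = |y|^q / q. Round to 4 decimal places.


The conjugate exponent q satisfies 1/p + 1/q = 1.
p = 11, so q = 11/(11 - 1) = 1.1
|y|^q = 5.8127^1.1 = 6.9313
f*(5.8127) = 6.9313 / 1.1 = 6.3012


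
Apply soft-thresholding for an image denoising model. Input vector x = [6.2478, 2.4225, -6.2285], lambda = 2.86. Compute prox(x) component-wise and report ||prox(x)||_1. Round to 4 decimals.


Soft-thresholding with lambda = 2.86:
prox(6.2478) = sign(6.2478)*max(|6.2478| - 2.86, 0) = 3.3878
prox(2.4225) = sign(2.4225)*max(|2.4225| - 2.86, 0) = 0.0
prox(-6.2285) = sign(-6.2285)*max(|-6.2285| - 2.86, 0) = -3.3685
prox(x) = [3.3878, 0.0, -3.3685]
||prox(x)||_1 = 3.3878 + 0.0 + 3.3685 = 6.7563


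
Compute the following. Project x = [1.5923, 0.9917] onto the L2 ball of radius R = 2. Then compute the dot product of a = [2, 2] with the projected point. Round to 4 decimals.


Step 1: Compute ||x|| (intermediates to 6 decimals).
||x|| = sqrt(1.5923^2 + 0.9917^2) = 1.87587
Step 2: Project.
Since ||x|| <= R, proj = x (no scaling needed).
proj(x) = [1.5923, 0.9917]
Step 3: Dot product.
a^T * proj(x) = 2*1.5923 + 2*0.9917 = 5.168


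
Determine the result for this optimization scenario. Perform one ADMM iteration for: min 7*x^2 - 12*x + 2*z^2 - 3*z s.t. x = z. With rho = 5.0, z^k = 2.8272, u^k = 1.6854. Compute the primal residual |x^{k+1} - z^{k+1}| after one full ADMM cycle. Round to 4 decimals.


ADMM iteration with rho = 5.0, z^k = 2.8272, u^k = 1.6854
Step 1: x-update.
Minimize 7*x^2 - 12*x + (5.0/2)*(x - 2.8272 + 1.6854)^2
FOC: (2*7 + 5.0)*x = 12 + 5.0*(2.8272 - 1.6854)
x^{k+1} = 0.9321
Step 2: z-update.
Minimize 2*z^2 - 3*z + (5.0/2)*(0.9321 - z + 1.6854)^2
FOC: (2*2 + 5.0)*z = 3 + 5.0*(0.9321 + 1.6854)
z^{k+1} = 1.7875
Step 3: u-update.
u^{k+1} = 1.6854 + 0.9321 - 1.7875 = 0.83
Step 4: Primal residual = |0.9321 - 1.7875| = 0.8554


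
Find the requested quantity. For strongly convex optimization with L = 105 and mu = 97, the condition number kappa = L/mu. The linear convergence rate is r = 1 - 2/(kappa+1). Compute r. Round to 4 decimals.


Step 1: Compute the condition number.
kappa = L/mu = 105/97 = 1.0825
Step 2: Compute the convergence rate.
r = 1 - 2/(kappa + 1) = 1 - 2*mu/(L + mu) = (L - mu)/(L + mu) = 8/202 = 0.0396


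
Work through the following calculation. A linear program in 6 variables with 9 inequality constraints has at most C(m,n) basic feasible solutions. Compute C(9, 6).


Each vertex corresponds to some choice of n active constraints out of m, so the number of vertices is at most C(m, n) = m! / (n!(m-n)!).
m = 9, n = 6
Numerator: 9 * 8 * 7 * 6 * 5 * 4
Denominator: 6! = 720
C(9, 6) = 84


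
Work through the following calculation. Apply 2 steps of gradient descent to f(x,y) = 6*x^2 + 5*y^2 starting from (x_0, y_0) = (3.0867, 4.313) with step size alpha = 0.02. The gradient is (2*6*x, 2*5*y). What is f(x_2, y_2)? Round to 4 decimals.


Gradient descent on f(x,y) = 6*x^2 + 5*y^2.
Starting point: (3.0867, 4.313), alpha = 0.02
Step 1: grad_x = 2*6*3.0867 = 37.0404, grad_y = 2*5*4.313 = 43.13
  x_1 = 3.0867 - 0.02*37.0404 = 2.3459
  y_1 = 4.313 - 0.02*43.13 = 3.4504
Step 2: grad_x = 2*6*2.3459 = 28.1507, grad_y = 2*5*3.4504 = 34.504
  x_2 = 2.3459 - 0.02*28.1507 = 1.7829
  y_2 = 3.4504 - 0.02*34.504 = 2.7603
f(1.7829, 2.7603) = 6*1.7829^2 + 5*2.7603^2 = 57.1688


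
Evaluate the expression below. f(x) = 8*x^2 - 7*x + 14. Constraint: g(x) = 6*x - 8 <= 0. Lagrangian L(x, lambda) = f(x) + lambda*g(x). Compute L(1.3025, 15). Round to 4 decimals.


Step 1: Evaluate f(x).
f(1.3025) = 8*1.3025^2 - 7*1.3025 + 14 = 18.4546
Step 2: Evaluate g(x).
g(1.3025) = 6*1.3025 - 8 = -0.185
Step 3: Compute Lagrangian.
L = 18.4546 + 15*-0.185 = 15.6796


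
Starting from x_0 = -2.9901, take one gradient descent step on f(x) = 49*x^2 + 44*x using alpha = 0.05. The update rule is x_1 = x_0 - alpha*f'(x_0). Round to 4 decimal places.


We compute the gradient at x_0 and apply the update.
f'(x) = 98*x + 44
f'(-2.9901) = 98*-2.9901 + 44 = -249.0298
x_1 = -2.9901 - 0.05*-249.0298 = 9.4614


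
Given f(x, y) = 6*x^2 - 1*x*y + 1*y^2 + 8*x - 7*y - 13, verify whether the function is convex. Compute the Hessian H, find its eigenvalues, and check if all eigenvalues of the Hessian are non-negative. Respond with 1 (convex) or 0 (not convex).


The Hessian of f(x,y) = 6*x^2 - 1*x*y + 1*y^2 + 8*x - 7*y - 13 is:
H = [[12, -1], [-1, 2]]
Trace = 12 + 2 = 14
Determinant = 12*2 - (-1)^2 = 23
Discriminant = (14)^2 - 4*23 = 104.0
Eigenvalues: lambda_1 = 1.901, lambda_2 = 12.099
The function is convex.

1


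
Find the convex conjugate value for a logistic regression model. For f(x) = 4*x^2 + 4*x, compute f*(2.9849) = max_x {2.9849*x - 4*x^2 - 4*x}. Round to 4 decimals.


f*(y) = sup_x {y*x - a*x^2 - b*x} = sup_x {(y-b)*x - a*x^2}
FOC: (y - b) - 2a*x = 0 => x* = (y - b)/(2a)
x* = (2.9849 - 4)/(2*4) = -0.1269
f*(2.9849) = (y-b)^2/(4a) = (2.9849 - 4)^2/(4*4)
= 1.0304/16 = 0.0644


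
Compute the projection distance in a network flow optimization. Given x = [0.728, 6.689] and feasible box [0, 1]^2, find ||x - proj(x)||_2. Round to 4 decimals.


Project each component onto [0, 1].
clip(0.728) = 0.728, clip(6.689) = 1.0
Projection = [0.728, 1.0]
Squared diffs: [0.0, 32.3647]
Distance = sqrt(32.3647) = 5.689


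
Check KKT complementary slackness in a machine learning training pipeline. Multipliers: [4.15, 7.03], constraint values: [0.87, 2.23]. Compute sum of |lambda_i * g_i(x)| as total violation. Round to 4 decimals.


KKT complementary slackness check:
lambda_1 * g_1 = 4.15 * 0.87 = 3.6105
lambda_2 * g_2 = 7.03 * 2.23 = 15.6769
Total violation = 3.6105 + 15.6769 = 19.2874


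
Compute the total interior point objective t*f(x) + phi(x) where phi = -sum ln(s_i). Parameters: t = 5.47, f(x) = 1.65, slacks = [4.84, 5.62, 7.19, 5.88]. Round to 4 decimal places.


Step 1: Compute log-barrier.
ln values: [1.5769, 1.7263, 1.9727, 1.7716]
phi = -(1.5769 + 1.7263 + 1.9727 + 1.7716) = -7.0475
Step 2: Compute augmented objective.
t*f(x) = 5.47*1.65 = 9.0255
Total = 9.0255 - 7.0475 = 1.978


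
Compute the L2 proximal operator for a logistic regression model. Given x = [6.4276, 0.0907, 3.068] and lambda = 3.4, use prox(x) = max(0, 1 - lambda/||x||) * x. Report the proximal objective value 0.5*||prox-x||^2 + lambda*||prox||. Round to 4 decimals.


Step 1: Compute ||x||.
||x|| = 7.1228
Step 2: Compute scaling factor.
scale = max(0, 1 - 3.4/7.1228) = 0.5227
Step 3: prox(x) = [3.3595, 0.0474, 1.6035]
||prox(x)|| = 3.7228
Step 4: Proximal objective.
0.5*||prox-x||^2 = 5.78
lambda*||prox|| = 12.6575
Total = 18.4377
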